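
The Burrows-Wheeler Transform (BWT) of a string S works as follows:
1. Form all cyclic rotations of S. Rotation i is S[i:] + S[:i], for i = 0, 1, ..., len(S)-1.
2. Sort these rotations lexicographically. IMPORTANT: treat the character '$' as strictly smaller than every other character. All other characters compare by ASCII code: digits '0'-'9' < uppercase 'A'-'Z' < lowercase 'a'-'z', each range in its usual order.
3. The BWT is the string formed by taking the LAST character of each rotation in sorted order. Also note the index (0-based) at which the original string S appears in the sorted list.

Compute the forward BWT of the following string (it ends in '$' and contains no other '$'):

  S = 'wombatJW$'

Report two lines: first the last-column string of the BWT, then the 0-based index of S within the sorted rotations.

Answer: WtJbmowa$
8

Derivation:
All 9 rotations (rotation i = S[i:]+S[:i]):
  rot[0] = wombatJW$
  rot[1] = ombatJW$w
  rot[2] = mbatJW$wo
  rot[3] = batJW$wom
  rot[4] = atJW$womb
  rot[5] = tJW$womba
  rot[6] = JW$wombat
  rot[7] = W$wombatJ
  rot[8] = $wombatJW
Sorted (with $ < everything):
  sorted[0] = $wombatJW  (last char: 'W')
  sorted[1] = JW$wombat  (last char: 't')
  sorted[2] = W$wombatJ  (last char: 'J')
  sorted[3] = atJW$womb  (last char: 'b')
  sorted[4] = batJW$wom  (last char: 'm')
  sorted[5] = mbatJW$wo  (last char: 'o')
  sorted[6] = ombatJW$w  (last char: 'w')
  sorted[7] = tJW$womba  (last char: 'a')
  sorted[8] = wombatJW$  (last char: '$')
Last column: WtJbmowa$
Original string S is at sorted index 8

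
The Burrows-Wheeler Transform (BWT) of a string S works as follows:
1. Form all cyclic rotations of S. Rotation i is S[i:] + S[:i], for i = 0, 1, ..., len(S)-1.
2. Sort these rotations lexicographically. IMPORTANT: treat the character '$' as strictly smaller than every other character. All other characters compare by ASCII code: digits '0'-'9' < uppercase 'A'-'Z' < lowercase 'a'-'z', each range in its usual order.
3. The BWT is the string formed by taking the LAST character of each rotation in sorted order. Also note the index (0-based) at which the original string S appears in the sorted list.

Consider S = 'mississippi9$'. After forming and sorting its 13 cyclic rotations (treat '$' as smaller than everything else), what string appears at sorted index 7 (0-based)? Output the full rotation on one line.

All 13 rotations (rotation i = S[i:]+S[:i]):
  rot[0] = mississippi9$
  rot[1] = ississippi9$m
  rot[2] = ssissippi9$mi
  rot[3] = sissippi9$mis
  rot[4] = issippi9$miss
  rot[5] = ssippi9$missi
  rot[6] = sippi9$missis
  rot[7] = ippi9$mississ
  rot[8] = ppi9$mississi
  rot[9] = pi9$mississip
  rot[10] = i9$mississipp
  rot[11] = 9$mississippi
  rot[12] = $mississippi9
Sorted (with $ < everything):
  sorted[0] = $mississippi9
  sorted[1] = 9$mississippi
  sorted[2] = i9$mississipp
  sorted[3] = ippi9$mississ
  sorted[4] = issippi9$miss
  sorted[5] = ississippi9$m
  sorted[6] = mississippi9$
  sorted[7] = pi9$mississip
  sorted[8] = ppi9$mississi
  sorted[9] = sippi9$missis
  sorted[10] = sissippi9$mis
  sorted[11] = ssippi9$missi
  sorted[12] = ssissippi9$mi
sorted[7] = pi9$mississip

Answer: pi9$mississip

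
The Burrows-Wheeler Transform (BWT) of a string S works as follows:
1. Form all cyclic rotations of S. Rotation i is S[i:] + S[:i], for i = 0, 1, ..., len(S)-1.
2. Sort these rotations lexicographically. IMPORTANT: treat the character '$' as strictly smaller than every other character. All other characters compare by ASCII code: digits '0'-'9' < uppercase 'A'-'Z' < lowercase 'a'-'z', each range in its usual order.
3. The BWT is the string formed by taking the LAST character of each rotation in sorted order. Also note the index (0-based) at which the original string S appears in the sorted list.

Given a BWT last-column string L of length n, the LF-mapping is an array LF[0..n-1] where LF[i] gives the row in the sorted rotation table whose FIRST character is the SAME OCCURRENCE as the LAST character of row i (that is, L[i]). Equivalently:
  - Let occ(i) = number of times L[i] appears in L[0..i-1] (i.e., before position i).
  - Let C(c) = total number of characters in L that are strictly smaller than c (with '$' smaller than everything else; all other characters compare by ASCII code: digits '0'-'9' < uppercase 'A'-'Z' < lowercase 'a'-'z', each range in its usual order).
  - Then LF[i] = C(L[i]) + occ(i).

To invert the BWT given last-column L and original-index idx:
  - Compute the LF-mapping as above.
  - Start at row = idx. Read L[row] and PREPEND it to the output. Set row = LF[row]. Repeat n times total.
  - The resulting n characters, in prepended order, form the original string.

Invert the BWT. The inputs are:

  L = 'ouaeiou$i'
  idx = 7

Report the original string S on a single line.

Answer: uaeiiuoo$

Derivation:
LF mapping: 5 7 1 2 3 6 8 0 4
Walk LF starting at row 7, prepending L[row]:
  step 1: row=7, L[7]='$', prepend. Next row=LF[7]=0
  step 2: row=0, L[0]='o', prepend. Next row=LF[0]=5
  step 3: row=5, L[5]='o', prepend. Next row=LF[5]=6
  step 4: row=6, L[6]='u', prepend. Next row=LF[6]=8
  step 5: row=8, L[8]='i', prepend. Next row=LF[8]=4
  step 6: row=4, L[4]='i', prepend. Next row=LF[4]=3
  step 7: row=3, L[3]='e', prepend. Next row=LF[3]=2
  step 8: row=2, L[2]='a', prepend. Next row=LF[2]=1
  step 9: row=1, L[1]='u', prepend. Next row=LF[1]=7
Reversed output: uaeiiuoo$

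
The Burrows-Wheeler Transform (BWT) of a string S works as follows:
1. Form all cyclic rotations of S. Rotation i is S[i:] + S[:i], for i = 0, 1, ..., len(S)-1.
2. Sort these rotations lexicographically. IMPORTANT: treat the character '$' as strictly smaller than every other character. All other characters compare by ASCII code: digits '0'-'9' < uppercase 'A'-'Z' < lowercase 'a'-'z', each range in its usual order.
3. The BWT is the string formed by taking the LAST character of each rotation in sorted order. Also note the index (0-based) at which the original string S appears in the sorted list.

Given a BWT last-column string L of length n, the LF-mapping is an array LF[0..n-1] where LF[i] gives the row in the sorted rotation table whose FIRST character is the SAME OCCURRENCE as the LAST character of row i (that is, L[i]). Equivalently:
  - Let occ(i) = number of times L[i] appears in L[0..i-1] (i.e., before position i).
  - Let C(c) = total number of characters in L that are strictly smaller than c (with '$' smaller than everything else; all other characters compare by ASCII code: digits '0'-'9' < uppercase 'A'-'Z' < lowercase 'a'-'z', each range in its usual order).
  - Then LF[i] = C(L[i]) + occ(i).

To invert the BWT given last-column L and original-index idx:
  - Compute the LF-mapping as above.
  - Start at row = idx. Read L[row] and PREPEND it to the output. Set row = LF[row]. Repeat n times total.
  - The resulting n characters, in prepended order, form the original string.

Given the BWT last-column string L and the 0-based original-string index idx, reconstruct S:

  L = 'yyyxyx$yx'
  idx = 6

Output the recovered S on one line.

Answer: yxyxxyyy$

Derivation:
LF mapping: 4 5 6 1 7 2 0 8 3
Walk LF starting at row 6, prepending L[row]:
  step 1: row=6, L[6]='$', prepend. Next row=LF[6]=0
  step 2: row=0, L[0]='y', prepend. Next row=LF[0]=4
  step 3: row=4, L[4]='y', prepend. Next row=LF[4]=7
  step 4: row=7, L[7]='y', prepend. Next row=LF[7]=8
  step 5: row=8, L[8]='x', prepend. Next row=LF[8]=3
  step 6: row=3, L[3]='x', prepend. Next row=LF[3]=1
  step 7: row=1, L[1]='y', prepend. Next row=LF[1]=5
  step 8: row=5, L[5]='x', prepend. Next row=LF[5]=2
  step 9: row=2, L[2]='y', prepend. Next row=LF[2]=6
Reversed output: yxyxxyyy$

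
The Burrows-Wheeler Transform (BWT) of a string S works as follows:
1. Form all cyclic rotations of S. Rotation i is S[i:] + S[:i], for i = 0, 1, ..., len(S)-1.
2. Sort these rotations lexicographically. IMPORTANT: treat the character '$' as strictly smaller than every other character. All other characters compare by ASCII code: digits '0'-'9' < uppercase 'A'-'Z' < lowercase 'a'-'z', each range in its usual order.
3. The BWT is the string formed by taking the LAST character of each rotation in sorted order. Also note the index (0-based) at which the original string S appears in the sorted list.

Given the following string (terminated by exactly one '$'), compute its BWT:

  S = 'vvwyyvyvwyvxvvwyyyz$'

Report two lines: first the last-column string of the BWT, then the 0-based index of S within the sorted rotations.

Answer: z$xyvvyyvvvvvwywwyyy
1

Derivation:
All 20 rotations (rotation i = S[i:]+S[:i]):
  rot[0] = vvwyyvyvwyvxvvwyyyz$
  rot[1] = vwyyvyvwyvxvvwyyyz$v
  rot[2] = wyyvyvwyvxvvwyyyz$vv
  rot[3] = yyvyvwyvxvvwyyyz$vvw
  rot[4] = yvyvwyvxvvwyyyz$vvwy
  rot[5] = vyvwyvxvvwyyyz$vvwyy
  rot[6] = yvwyvxvvwyyyz$vvwyyv
  rot[7] = vwyvxvvwyyyz$vvwyyvy
  rot[8] = wyvxvvwyyyz$vvwyyvyv
  rot[9] = yvxvvwyyyz$vvwyyvyvw
  rot[10] = vxvvwyyyz$vvwyyvyvwy
  rot[11] = xvvwyyyz$vvwyyvyvwyv
  rot[12] = vvwyyyz$vvwyyvyvwyvx
  rot[13] = vwyyyz$vvwyyvyvwyvxv
  rot[14] = wyyyz$vvwyyvyvwyvxvv
  rot[15] = yyyz$vvwyyvyvwyvxvvw
  rot[16] = yyz$vvwyyvyvwyvxvvwy
  rot[17] = yz$vvwyyvyvwyvxvvwyy
  rot[18] = z$vvwyyvyvwyvxvvwyyy
  rot[19] = $vvwyyvyvwyvxvvwyyyz
Sorted (with $ < everything):
  sorted[0] = $vvwyyvyvwyvxvvwyyyz  (last char: 'z')
  sorted[1] = vvwyyvyvwyvxvvwyyyz$  (last char: '$')
  sorted[2] = vvwyyyz$vvwyyvyvwyvx  (last char: 'x')
  sorted[3] = vwyvxvvwyyyz$vvwyyvy  (last char: 'y')
  sorted[4] = vwyyvyvwyvxvvwyyyz$v  (last char: 'v')
  sorted[5] = vwyyyz$vvwyyvyvwyvxv  (last char: 'v')
  sorted[6] = vxvvwyyyz$vvwyyvyvwy  (last char: 'y')
  sorted[7] = vyvwyvxvvwyyyz$vvwyy  (last char: 'y')
  sorted[8] = wyvxvvwyyyz$vvwyyvyv  (last char: 'v')
  sorted[9] = wyyvyvwyvxvvwyyyz$vv  (last char: 'v')
  sorted[10] = wyyyz$vvwyyvyvwyvxvv  (last char: 'v')
  sorted[11] = xvvwyyyz$vvwyyvyvwyv  (last char: 'v')
  sorted[12] = yvwyvxvvwyyyz$vvwyyv  (last char: 'v')
  sorted[13] = yvxvvwyyyz$vvwyyvyvw  (last char: 'w')
  sorted[14] = yvyvwyvxvvwyyyz$vvwy  (last char: 'y')
  sorted[15] = yyvyvwyvxvvwyyyz$vvw  (last char: 'w')
  sorted[16] = yyyz$vvwyyvyvwyvxvvw  (last char: 'w')
  sorted[17] = yyz$vvwyyvyvwyvxvvwy  (last char: 'y')
  sorted[18] = yz$vvwyyvyvwyvxvvwyy  (last char: 'y')
  sorted[19] = z$vvwyyvyvwyvxvvwyyy  (last char: 'y')
Last column: z$xyvvyyvvvvvwywwyyy
Original string S is at sorted index 1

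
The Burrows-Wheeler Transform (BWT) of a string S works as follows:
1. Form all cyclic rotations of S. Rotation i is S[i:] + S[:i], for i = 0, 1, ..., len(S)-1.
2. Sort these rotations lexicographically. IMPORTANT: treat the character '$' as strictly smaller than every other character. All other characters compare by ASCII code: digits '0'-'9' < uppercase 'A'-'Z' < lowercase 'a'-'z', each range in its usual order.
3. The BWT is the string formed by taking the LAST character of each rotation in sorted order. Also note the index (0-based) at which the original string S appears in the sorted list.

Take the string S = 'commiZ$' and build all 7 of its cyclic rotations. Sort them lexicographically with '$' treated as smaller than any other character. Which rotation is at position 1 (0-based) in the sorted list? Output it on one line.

All 7 rotations (rotation i = S[i:]+S[:i]):
  rot[0] = commiZ$
  rot[1] = ommiZ$c
  rot[2] = mmiZ$co
  rot[3] = miZ$com
  rot[4] = iZ$comm
  rot[5] = Z$commi
  rot[6] = $commiZ
Sorted (with $ < everything):
  sorted[0] = $commiZ
  sorted[1] = Z$commi
  sorted[2] = commiZ$
  sorted[3] = iZ$comm
  sorted[4] = miZ$com
  sorted[5] = mmiZ$co
  sorted[6] = ommiZ$c
sorted[1] = Z$commi

Answer: Z$commi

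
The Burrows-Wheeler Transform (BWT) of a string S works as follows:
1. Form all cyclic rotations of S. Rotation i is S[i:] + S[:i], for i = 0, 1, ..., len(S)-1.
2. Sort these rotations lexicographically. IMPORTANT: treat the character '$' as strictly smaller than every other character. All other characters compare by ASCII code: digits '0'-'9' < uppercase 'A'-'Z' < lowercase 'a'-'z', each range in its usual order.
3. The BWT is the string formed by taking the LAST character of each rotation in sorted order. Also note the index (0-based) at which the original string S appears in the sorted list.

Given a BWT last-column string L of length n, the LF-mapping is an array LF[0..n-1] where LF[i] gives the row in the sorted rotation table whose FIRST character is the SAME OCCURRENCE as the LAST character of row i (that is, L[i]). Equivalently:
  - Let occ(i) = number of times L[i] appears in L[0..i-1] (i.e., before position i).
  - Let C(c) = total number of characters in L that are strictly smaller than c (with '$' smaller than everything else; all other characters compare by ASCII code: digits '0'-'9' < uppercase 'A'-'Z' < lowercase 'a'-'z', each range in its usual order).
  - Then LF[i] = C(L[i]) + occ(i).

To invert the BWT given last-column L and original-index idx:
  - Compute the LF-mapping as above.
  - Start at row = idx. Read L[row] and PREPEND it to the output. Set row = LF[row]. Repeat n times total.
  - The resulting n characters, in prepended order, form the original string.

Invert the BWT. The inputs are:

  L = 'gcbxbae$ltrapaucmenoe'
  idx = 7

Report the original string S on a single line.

LF mapping: 11 6 4 20 5 1 8 0 12 18 17 2 16 3 19 7 13 9 14 15 10
Walk LF starting at row 7, prepending L[row]:
  step 1: row=7, L[7]='$', prepend. Next row=LF[7]=0
  step 2: row=0, L[0]='g', prepend. Next row=LF[0]=11
  step 3: row=11, L[11]='a', prepend. Next row=LF[11]=2
  step 4: row=2, L[2]='b', prepend. Next row=LF[2]=4
  step 5: row=4, L[4]='b', prepend. Next row=LF[4]=5
  step 6: row=5, L[5]='a', prepend. Next row=LF[5]=1
  step 7: row=1, L[1]='c', prepend. Next row=LF[1]=6
  step 8: row=6, L[6]='e', prepend. Next row=LF[6]=8
  step 9: row=8, L[8]='l', prepend. Next row=LF[8]=12
  step 10: row=12, L[12]='p', prepend. Next row=LF[12]=16
  step 11: row=16, L[16]='m', prepend. Next row=LF[16]=13
  step 12: row=13, L[13]='a', prepend. Next row=LF[13]=3
  step 13: row=3, L[3]='x', prepend. Next row=LF[3]=20
  step 14: row=20, L[20]='e', prepend. Next row=LF[20]=10
  step 15: row=10, L[10]='r', prepend. Next row=LF[10]=17
  step 16: row=17, L[17]='e', prepend. Next row=LF[17]=9
  step 17: row=9, L[9]='t', prepend. Next row=LF[9]=18
  step 18: row=18, L[18]='n', prepend. Next row=LF[18]=14
  step 19: row=14, L[14]='u', prepend. Next row=LF[14]=19
  step 20: row=19, L[19]='o', prepend. Next row=LF[19]=15
  step 21: row=15, L[15]='c', prepend. Next row=LF[15]=7
Reversed output: counterexamplecabbag$

Answer: counterexamplecabbag$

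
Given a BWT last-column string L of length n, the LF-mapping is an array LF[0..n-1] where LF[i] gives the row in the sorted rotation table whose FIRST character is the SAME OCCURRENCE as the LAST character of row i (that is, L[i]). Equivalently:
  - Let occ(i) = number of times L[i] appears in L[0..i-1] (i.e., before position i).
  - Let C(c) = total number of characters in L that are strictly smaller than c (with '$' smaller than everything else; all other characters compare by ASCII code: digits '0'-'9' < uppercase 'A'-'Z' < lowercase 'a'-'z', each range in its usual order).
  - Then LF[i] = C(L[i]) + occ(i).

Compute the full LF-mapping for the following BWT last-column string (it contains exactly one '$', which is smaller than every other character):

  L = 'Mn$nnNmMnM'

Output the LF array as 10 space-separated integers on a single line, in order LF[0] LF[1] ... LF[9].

Answer: 1 6 0 7 8 4 5 2 9 3

Derivation:
Char counts: '$':1, 'M':3, 'N':1, 'm':1, 'n':4
C (first-col start): C('$')=0, C('M')=1, C('N')=4, C('m')=5, C('n')=6
L[0]='M': occ=0, LF[0]=C('M')+0=1+0=1
L[1]='n': occ=0, LF[1]=C('n')+0=6+0=6
L[2]='$': occ=0, LF[2]=C('$')+0=0+0=0
L[3]='n': occ=1, LF[3]=C('n')+1=6+1=7
L[4]='n': occ=2, LF[4]=C('n')+2=6+2=8
L[5]='N': occ=0, LF[5]=C('N')+0=4+0=4
L[6]='m': occ=0, LF[6]=C('m')+0=5+0=5
L[7]='M': occ=1, LF[7]=C('M')+1=1+1=2
L[8]='n': occ=3, LF[8]=C('n')+3=6+3=9
L[9]='M': occ=2, LF[9]=C('M')+2=1+2=3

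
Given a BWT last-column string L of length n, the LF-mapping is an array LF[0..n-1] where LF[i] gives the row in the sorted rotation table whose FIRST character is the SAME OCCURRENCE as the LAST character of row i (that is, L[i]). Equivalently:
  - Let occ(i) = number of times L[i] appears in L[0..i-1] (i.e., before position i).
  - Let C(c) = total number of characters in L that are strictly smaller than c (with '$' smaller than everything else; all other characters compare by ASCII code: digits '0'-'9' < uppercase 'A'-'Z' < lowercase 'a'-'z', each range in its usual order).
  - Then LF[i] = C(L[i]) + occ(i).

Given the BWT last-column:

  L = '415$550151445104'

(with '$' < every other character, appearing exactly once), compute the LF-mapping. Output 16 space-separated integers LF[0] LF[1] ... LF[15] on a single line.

Char counts: '$':1, '0':2, '1':4, '4':4, '5':5
C (first-col start): C('$')=0, C('0')=1, C('1')=3, C('4')=7, C('5')=11
L[0]='4': occ=0, LF[0]=C('4')+0=7+0=7
L[1]='1': occ=0, LF[1]=C('1')+0=3+0=3
L[2]='5': occ=0, LF[2]=C('5')+0=11+0=11
L[3]='$': occ=0, LF[3]=C('$')+0=0+0=0
L[4]='5': occ=1, LF[4]=C('5')+1=11+1=12
L[5]='5': occ=2, LF[5]=C('5')+2=11+2=13
L[6]='0': occ=0, LF[6]=C('0')+0=1+0=1
L[7]='1': occ=1, LF[7]=C('1')+1=3+1=4
L[8]='5': occ=3, LF[8]=C('5')+3=11+3=14
L[9]='1': occ=2, LF[9]=C('1')+2=3+2=5
L[10]='4': occ=1, LF[10]=C('4')+1=7+1=8
L[11]='4': occ=2, LF[11]=C('4')+2=7+2=9
L[12]='5': occ=4, LF[12]=C('5')+4=11+4=15
L[13]='1': occ=3, LF[13]=C('1')+3=3+3=6
L[14]='0': occ=1, LF[14]=C('0')+1=1+1=2
L[15]='4': occ=3, LF[15]=C('4')+3=7+3=10

Answer: 7 3 11 0 12 13 1 4 14 5 8 9 15 6 2 10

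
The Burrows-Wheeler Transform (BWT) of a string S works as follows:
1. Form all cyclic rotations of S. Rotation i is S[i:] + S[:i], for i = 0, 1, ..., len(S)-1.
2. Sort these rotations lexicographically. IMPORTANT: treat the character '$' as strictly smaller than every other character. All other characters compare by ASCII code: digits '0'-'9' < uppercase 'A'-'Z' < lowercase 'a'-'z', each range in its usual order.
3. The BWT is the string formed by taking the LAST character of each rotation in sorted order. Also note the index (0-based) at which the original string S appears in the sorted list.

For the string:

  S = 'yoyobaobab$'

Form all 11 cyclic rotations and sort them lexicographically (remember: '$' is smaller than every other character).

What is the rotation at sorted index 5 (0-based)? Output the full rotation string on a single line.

All 11 rotations (rotation i = S[i:]+S[:i]):
  rot[0] = yoyobaobab$
  rot[1] = oyobaobab$y
  rot[2] = yobaobab$yo
  rot[3] = obaobab$yoy
  rot[4] = baobab$yoyo
  rot[5] = aobab$yoyob
  rot[6] = obab$yoyoba
  rot[7] = bab$yoyobao
  rot[8] = ab$yoyobaob
  rot[9] = b$yoyobaoba
  rot[10] = $yoyobaobab
Sorted (with $ < everything):
  sorted[0] = $yoyobaobab
  sorted[1] = ab$yoyobaob
  sorted[2] = aobab$yoyob
  sorted[3] = b$yoyobaoba
  sorted[4] = bab$yoyobao
  sorted[5] = baobab$yoyo
  sorted[6] = obab$yoyoba
  sorted[7] = obaobab$yoy
  sorted[8] = oyobaobab$y
  sorted[9] = yobaobab$yo
  sorted[10] = yoyobaobab$
sorted[5] = baobab$yoyo

Answer: baobab$yoyo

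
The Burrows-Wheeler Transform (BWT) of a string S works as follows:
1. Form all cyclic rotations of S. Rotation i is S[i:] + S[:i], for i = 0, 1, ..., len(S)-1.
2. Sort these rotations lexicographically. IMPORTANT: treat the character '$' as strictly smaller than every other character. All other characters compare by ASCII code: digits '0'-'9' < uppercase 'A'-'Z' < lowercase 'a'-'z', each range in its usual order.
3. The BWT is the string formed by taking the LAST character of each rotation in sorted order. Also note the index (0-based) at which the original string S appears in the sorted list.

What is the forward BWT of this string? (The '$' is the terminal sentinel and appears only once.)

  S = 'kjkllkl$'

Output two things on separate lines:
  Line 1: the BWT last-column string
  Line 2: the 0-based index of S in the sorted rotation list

All 8 rotations (rotation i = S[i:]+S[:i]):
  rot[0] = kjkllkl$
  rot[1] = jkllkl$k
  rot[2] = kllkl$kj
  rot[3] = llkl$kjk
  rot[4] = lkl$kjkl
  rot[5] = kl$kjkll
  rot[6] = l$kjkllk
  rot[7] = $kjkllkl
Sorted (with $ < everything):
  sorted[0] = $kjkllkl  (last char: 'l')
  sorted[1] = jkllkl$k  (last char: 'k')
  sorted[2] = kjkllkl$  (last char: '$')
  sorted[3] = kl$kjkll  (last char: 'l')
  sorted[4] = kllkl$kj  (last char: 'j')
  sorted[5] = l$kjkllk  (last char: 'k')
  sorted[6] = lkl$kjkl  (last char: 'l')
  sorted[7] = llkl$kjk  (last char: 'k')
Last column: lk$ljklk
Original string S is at sorted index 2

Answer: lk$ljklk
2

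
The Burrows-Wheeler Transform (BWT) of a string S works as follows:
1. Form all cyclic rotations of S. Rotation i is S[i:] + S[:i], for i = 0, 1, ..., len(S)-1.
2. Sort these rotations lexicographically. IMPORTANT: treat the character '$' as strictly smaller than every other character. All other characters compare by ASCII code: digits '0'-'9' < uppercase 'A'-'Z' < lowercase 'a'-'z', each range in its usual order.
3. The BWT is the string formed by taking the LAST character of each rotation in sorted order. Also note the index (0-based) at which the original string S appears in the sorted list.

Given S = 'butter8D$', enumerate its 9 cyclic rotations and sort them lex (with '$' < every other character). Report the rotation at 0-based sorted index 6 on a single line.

All 9 rotations (rotation i = S[i:]+S[:i]):
  rot[0] = butter8D$
  rot[1] = utter8D$b
  rot[2] = tter8D$bu
  rot[3] = ter8D$but
  rot[4] = er8D$butt
  rot[5] = r8D$butte
  rot[6] = 8D$butter
  rot[7] = D$butter8
  rot[8] = $butter8D
Sorted (with $ < everything):
  sorted[0] = $butter8D
  sorted[1] = 8D$butter
  sorted[2] = D$butter8
  sorted[3] = butter8D$
  sorted[4] = er8D$butt
  sorted[5] = r8D$butte
  sorted[6] = ter8D$but
  sorted[7] = tter8D$bu
  sorted[8] = utter8D$b
sorted[6] = ter8D$but

Answer: ter8D$but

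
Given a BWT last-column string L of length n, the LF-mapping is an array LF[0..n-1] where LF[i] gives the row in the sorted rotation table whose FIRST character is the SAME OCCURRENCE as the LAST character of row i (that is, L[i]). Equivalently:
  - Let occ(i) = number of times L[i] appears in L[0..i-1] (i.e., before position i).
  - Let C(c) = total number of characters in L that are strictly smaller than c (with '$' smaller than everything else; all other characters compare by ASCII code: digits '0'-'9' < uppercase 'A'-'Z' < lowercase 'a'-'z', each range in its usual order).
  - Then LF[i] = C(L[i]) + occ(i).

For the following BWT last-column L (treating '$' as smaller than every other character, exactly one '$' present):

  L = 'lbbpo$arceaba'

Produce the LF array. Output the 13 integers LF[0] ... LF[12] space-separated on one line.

Answer: 9 4 5 11 10 0 1 12 7 8 2 6 3

Derivation:
Char counts: '$':1, 'a':3, 'b':3, 'c':1, 'e':1, 'l':1, 'o':1, 'p':1, 'r':1
C (first-col start): C('$')=0, C('a')=1, C('b')=4, C('c')=7, C('e')=8, C('l')=9, C('o')=10, C('p')=11, C('r')=12
L[0]='l': occ=0, LF[0]=C('l')+0=9+0=9
L[1]='b': occ=0, LF[1]=C('b')+0=4+0=4
L[2]='b': occ=1, LF[2]=C('b')+1=4+1=5
L[3]='p': occ=0, LF[3]=C('p')+0=11+0=11
L[4]='o': occ=0, LF[4]=C('o')+0=10+0=10
L[5]='$': occ=0, LF[5]=C('$')+0=0+0=0
L[6]='a': occ=0, LF[6]=C('a')+0=1+0=1
L[7]='r': occ=0, LF[7]=C('r')+0=12+0=12
L[8]='c': occ=0, LF[8]=C('c')+0=7+0=7
L[9]='e': occ=0, LF[9]=C('e')+0=8+0=8
L[10]='a': occ=1, LF[10]=C('a')+1=1+1=2
L[11]='b': occ=2, LF[11]=C('b')+2=4+2=6
L[12]='a': occ=2, LF[12]=C('a')+2=1+2=3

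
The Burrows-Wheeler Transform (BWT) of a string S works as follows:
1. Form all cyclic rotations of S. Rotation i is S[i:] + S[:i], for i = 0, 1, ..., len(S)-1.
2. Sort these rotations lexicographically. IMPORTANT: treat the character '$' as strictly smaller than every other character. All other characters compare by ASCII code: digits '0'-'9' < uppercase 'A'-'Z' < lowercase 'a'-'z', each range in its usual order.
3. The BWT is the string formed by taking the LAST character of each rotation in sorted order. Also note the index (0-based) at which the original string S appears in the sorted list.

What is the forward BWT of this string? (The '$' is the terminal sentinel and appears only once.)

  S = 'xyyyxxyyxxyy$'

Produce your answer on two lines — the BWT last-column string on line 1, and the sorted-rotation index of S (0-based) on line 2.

Answer: yyyxx$yyyxxyx
5

Derivation:
All 13 rotations (rotation i = S[i:]+S[:i]):
  rot[0] = xyyyxxyyxxyy$
  rot[1] = yyyxxyyxxyy$x
  rot[2] = yyxxyyxxyy$xy
  rot[3] = yxxyyxxyy$xyy
  rot[4] = xxyyxxyy$xyyy
  rot[5] = xyyxxyy$xyyyx
  rot[6] = yyxxyy$xyyyxx
  rot[7] = yxxyy$xyyyxxy
  rot[8] = xxyy$xyyyxxyy
  rot[9] = xyy$xyyyxxyyx
  rot[10] = yy$xyyyxxyyxx
  rot[11] = y$xyyyxxyyxxy
  rot[12] = $xyyyxxyyxxyy
Sorted (with $ < everything):
  sorted[0] = $xyyyxxyyxxyy  (last char: 'y')
  sorted[1] = xxyy$xyyyxxyy  (last char: 'y')
  sorted[2] = xxyyxxyy$xyyy  (last char: 'y')
  sorted[3] = xyy$xyyyxxyyx  (last char: 'x')
  sorted[4] = xyyxxyy$xyyyx  (last char: 'x')
  sorted[5] = xyyyxxyyxxyy$  (last char: '$')
  sorted[6] = y$xyyyxxyyxxy  (last char: 'y')
  sorted[7] = yxxyy$xyyyxxy  (last char: 'y')
  sorted[8] = yxxyyxxyy$xyy  (last char: 'y')
  sorted[9] = yy$xyyyxxyyxx  (last char: 'x')
  sorted[10] = yyxxyy$xyyyxx  (last char: 'x')
  sorted[11] = yyxxyyxxyy$xy  (last char: 'y')
  sorted[12] = yyyxxyyxxyy$x  (last char: 'x')
Last column: yyyxx$yyyxxyx
Original string S is at sorted index 5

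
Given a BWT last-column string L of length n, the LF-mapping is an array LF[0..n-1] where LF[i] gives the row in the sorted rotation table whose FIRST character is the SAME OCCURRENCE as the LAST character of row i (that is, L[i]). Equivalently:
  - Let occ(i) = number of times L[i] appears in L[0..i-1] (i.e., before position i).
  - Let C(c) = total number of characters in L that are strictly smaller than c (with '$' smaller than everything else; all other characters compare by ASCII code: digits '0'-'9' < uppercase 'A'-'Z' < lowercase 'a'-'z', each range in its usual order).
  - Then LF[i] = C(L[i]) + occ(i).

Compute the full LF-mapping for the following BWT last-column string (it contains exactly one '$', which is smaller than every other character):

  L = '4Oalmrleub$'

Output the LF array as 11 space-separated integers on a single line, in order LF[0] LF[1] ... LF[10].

Answer: 1 2 3 6 8 9 7 5 10 4 0

Derivation:
Char counts: '$':1, '4':1, 'O':1, 'a':1, 'b':1, 'e':1, 'l':2, 'm':1, 'r':1, 'u':1
C (first-col start): C('$')=0, C('4')=1, C('O')=2, C('a')=3, C('b')=4, C('e')=5, C('l')=6, C('m')=8, C('r')=9, C('u')=10
L[0]='4': occ=0, LF[0]=C('4')+0=1+0=1
L[1]='O': occ=0, LF[1]=C('O')+0=2+0=2
L[2]='a': occ=0, LF[2]=C('a')+0=3+0=3
L[3]='l': occ=0, LF[3]=C('l')+0=6+0=6
L[4]='m': occ=0, LF[4]=C('m')+0=8+0=8
L[5]='r': occ=0, LF[5]=C('r')+0=9+0=9
L[6]='l': occ=1, LF[6]=C('l')+1=6+1=7
L[7]='e': occ=0, LF[7]=C('e')+0=5+0=5
L[8]='u': occ=0, LF[8]=C('u')+0=10+0=10
L[9]='b': occ=0, LF[9]=C('b')+0=4+0=4
L[10]='$': occ=0, LF[10]=C('$')+0=0+0=0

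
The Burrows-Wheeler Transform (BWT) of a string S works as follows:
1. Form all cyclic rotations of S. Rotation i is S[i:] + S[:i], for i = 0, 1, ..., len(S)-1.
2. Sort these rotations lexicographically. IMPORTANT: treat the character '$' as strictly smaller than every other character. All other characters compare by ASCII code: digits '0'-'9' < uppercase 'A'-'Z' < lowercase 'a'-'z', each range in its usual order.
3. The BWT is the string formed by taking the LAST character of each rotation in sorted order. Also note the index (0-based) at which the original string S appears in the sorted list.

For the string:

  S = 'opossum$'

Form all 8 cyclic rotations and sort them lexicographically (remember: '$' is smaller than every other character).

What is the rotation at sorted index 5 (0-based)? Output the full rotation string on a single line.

All 8 rotations (rotation i = S[i:]+S[:i]):
  rot[0] = opossum$
  rot[1] = possum$o
  rot[2] = ossum$op
  rot[3] = ssum$opo
  rot[4] = sum$opos
  rot[5] = um$oposs
  rot[6] = m$opossu
  rot[7] = $opossum
Sorted (with $ < everything):
  sorted[0] = $opossum
  sorted[1] = m$opossu
  sorted[2] = opossum$
  sorted[3] = ossum$op
  sorted[4] = possum$o
  sorted[5] = ssum$opo
  sorted[6] = sum$opos
  sorted[7] = um$oposs
sorted[5] = ssum$opo

Answer: ssum$opo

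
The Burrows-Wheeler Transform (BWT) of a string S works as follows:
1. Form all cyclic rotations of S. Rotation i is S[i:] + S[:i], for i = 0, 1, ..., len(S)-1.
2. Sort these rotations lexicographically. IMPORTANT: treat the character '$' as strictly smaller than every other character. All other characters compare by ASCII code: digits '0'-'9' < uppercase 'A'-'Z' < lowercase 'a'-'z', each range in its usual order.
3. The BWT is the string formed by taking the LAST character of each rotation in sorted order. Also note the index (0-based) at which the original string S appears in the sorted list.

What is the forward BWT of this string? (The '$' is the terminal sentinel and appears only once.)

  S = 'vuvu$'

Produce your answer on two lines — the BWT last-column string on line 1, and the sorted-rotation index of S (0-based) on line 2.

All 5 rotations (rotation i = S[i:]+S[:i]):
  rot[0] = vuvu$
  rot[1] = uvu$v
  rot[2] = vu$vu
  rot[3] = u$vuv
  rot[4] = $vuvu
Sorted (with $ < everything):
  sorted[0] = $vuvu  (last char: 'u')
  sorted[1] = u$vuv  (last char: 'v')
  sorted[2] = uvu$v  (last char: 'v')
  sorted[3] = vu$vu  (last char: 'u')
  sorted[4] = vuvu$  (last char: '$')
Last column: uvvu$
Original string S is at sorted index 4

Answer: uvvu$
4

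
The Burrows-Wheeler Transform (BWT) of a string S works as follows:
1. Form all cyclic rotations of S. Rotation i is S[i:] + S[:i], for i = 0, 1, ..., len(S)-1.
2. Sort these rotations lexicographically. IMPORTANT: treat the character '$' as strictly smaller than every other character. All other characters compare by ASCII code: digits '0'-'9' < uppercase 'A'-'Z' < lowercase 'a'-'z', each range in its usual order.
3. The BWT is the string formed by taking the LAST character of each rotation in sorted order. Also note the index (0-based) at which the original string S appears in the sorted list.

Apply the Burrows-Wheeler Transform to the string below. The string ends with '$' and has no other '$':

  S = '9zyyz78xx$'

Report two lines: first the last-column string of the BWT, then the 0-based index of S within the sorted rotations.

All 10 rotations (rotation i = S[i:]+S[:i]):
  rot[0] = 9zyyz78xx$
  rot[1] = zyyz78xx$9
  rot[2] = yyz78xx$9z
  rot[3] = yz78xx$9zy
  rot[4] = z78xx$9zyy
  rot[5] = 78xx$9zyyz
  rot[6] = 8xx$9zyyz7
  rot[7] = xx$9zyyz78
  rot[8] = x$9zyyz78x
  rot[9] = $9zyyz78xx
Sorted (with $ < everything):
  sorted[0] = $9zyyz78xx  (last char: 'x')
  sorted[1] = 78xx$9zyyz  (last char: 'z')
  sorted[2] = 8xx$9zyyz7  (last char: '7')
  sorted[3] = 9zyyz78xx$  (last char: '$')
  sorted[4] = x$9zyyz78x  (last char: 'x')
  sorted[5] = xx$9zyyz78  (last char: '8')
  sorted[6] = yyz78xx$9z  (last char: 'z')
  sorted[7] = yz78xx$9zy  (last char: 'y')
  sorted[8] = z78xx$9zyy  (last char: 'y')
  sorted[9] = zyyz78xx$9  (last char: '9')
Last column: xz7$x8zyy9
Original string S is at sorted index 3

Answer: xz7$x8zyy9
3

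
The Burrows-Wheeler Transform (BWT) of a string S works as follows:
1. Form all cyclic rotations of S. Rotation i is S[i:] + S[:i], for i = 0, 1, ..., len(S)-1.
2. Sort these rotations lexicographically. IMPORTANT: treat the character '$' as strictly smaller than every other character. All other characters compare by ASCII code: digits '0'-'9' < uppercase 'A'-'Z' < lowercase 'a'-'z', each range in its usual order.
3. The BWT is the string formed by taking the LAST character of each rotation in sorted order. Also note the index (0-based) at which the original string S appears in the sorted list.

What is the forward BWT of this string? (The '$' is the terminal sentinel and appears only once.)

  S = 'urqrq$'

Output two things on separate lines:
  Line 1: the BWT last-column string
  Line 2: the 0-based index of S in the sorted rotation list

Answer: qrrqu$
5

Derivation:
All 6 rotations (rotation i = S[i:]+S[:i]):
  rot[0] = urqrq$
  rot[1] = rqrq$u
  rot[2] = qrq$ur
  rot[3] = rq$urq
  rot[4] = q$urqr
  rot[5] = $urqrq
Sorted (with $ < everything):
  sorted[0] = $urqrq  (last char: 'q')
  sorted[1] = q$urqr  (last char: 'r')
  sorted[2] = qrq$ur  (last char: 'r')
  sorted[3] = rq$urq  (last char: 'q')
  sorted[4] = rqrq$u  (last char: 'u')
  sorted[5] = urqrq$  (last char: '$')
Last column: qrrqu$
Original string S is at sorted index 5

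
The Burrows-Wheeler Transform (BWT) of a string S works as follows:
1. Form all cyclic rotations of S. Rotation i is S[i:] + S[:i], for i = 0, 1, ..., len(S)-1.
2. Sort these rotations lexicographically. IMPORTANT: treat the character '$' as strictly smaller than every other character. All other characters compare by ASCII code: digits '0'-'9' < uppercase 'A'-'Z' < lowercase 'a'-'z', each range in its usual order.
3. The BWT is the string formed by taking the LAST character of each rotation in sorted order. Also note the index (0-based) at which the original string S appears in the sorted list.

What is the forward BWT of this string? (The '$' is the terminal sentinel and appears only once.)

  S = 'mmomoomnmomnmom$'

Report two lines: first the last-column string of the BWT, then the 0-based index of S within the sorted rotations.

All 16 rotations (rotation i = S[i:]+S[:i]):
  rot[0] = mmomoomnmomnmom$
  rot[1] = momoomnmomnmom$m
  rot[2] = omoomnmomnmom$mm
  rot[3] = moomnmomnmom$mmo
  rot[4] = oomnmomnmom$mmom
  rot[5] = omnmomnmom$mmomo
  rot[6] = mnmomnmom$mmomoo
  rot[7] = nmomnmom$mmomoom
  rot[8] = momnmom$mmomoomn
  rot[9] = omnmom$mmomoomnm
  rot[10] = mnmom$mmomoomnmo
  rot[11] = nmom$mmomoomnmom
  rot[12] = mom$mmomoomnmomn
  rot[13] = om$mmomoomnmomnm
  rot[14] = m$mmomoomnmomnmo
  rot[15] = $mmomoomnmomnmom
Sorted (with $ < everything):
  sorted[0] = $mmomoomnmomnmom  (last char: 'm')
  sorted[1] = m$mmomoomnmomnmo  (last char: 'o')
  sorted[2] = mmomoomnmomnmom$  (last char: '$')
  sorted[3] = mnmom$mmomoomnmo  (last char: 'o')
  sorted[4] = mnmomnmom$mmomoo  (last char: 'o')
  sorted[5] = mom$mmomoomnmomn  (last char: 'n')
  sorted[6] = momnmom$mmomoomn  (last char: 'n')
  sorted[7] = momoomnmomnmom$m  (last char: 'm')
  sorted[8] = moomnmomnmom$mmo  (last char: 'o')
  sorted[9] = nmom$mmomoomnmom  (last char: 'm')
  sorted[10] = nmomnmom$mmomoom  (last char: 'm')
  sorted[11] = om$mmomoomnmomnm  (last char: 'm')
  sorted[12] = omnmom$mmomoomnm  (last char: 'm')
  sorted[13] = omnmomnmom$mmomo  (last char: 'o')
  sorted[14] = omoomnmomnmom$mm  (last char: 'm')
  sorted[15] = oomnmomnmom$mmom  (last char: 'm')
Last column: mo$oonnmommmmomm
Original string S is at sorted index 2

Answer: mo$oonnmommmmomm
2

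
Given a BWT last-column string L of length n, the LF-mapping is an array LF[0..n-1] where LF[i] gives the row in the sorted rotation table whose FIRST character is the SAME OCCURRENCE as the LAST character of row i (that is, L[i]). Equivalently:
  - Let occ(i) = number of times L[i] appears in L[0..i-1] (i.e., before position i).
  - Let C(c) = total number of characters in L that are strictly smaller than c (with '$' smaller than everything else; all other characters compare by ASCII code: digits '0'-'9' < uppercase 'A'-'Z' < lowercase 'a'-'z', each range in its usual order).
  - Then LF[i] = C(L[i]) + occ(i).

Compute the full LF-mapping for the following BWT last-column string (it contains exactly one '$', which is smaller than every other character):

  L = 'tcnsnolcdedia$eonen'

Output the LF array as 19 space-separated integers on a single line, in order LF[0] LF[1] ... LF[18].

Answer: 18 2 11 17 12 15 10 3 4 6 5 9 1 0 7 16 13 8 14

Derivation:
Char counts: '$':1, 'a':1, 'c':2, 'd':2, 'e':3, 'i':1, 'l':1, 'n':4, 'o':2, 's':1, 't':1
C (first-col start): C('$')=0, C('a')=1, C('c')=2, C('d')=4, C('e')=6, C('i')=9, C('l')=10, C('n')=11, C('o')=15, C('s')=17, C('t')=18
L[0]='t': occ=0, LF[0]=C('t')+0=18+0=18
L[1]='c': occ=0, LF[1]=C('c')+0=2+0=2
L[2]='n': occ=0, LF[2]=C('n')+0=11+0=11
L[3]='s': occ=0, LF[3]=C('s')+0=17+0=17
L[4]='n': occ=1, LF[4]=C('n')+1=11+1=12
L[5]='o': occ=0, LF[5]=C('o')+0=15+0=15
L[6]='l': occ=0, LF[6]=C('l')+0=10+0=10
L[7]='c': occ=1, LF[7]=C('c')+1=2+1=3
L[8]='d': occ=0, LF[8]=C('d')+0=4+0=4
L[9]='e': occ=0, LF[9]=C('e')+0=6+0=6
L[10]='d': occ=1, LF[10]=C('d')+1=4+1=5
L[11]='i': occ=0, LF[11]=C('i')+0=9+0=9
L[12]='a': occ=0, LF[12]=C('a')+0=1+0=1
L[13]='$': occ=0, LF[13]=C('$')+0=0+0=0
L[14]='e': occ=1, LF[14]=C('e')+1=6+1=7
L[15]='o': occ=1, LF[15]=C('o')+1=15+1=16
L[16]='n': occ=2, LF[16]=C('n')+2=11+2=13
L[17]='e': occ=2, LF[17]=C('e')+2=6+2=8
L[18]='n': occ=3, LF[18]=C('n')+3=11+3=14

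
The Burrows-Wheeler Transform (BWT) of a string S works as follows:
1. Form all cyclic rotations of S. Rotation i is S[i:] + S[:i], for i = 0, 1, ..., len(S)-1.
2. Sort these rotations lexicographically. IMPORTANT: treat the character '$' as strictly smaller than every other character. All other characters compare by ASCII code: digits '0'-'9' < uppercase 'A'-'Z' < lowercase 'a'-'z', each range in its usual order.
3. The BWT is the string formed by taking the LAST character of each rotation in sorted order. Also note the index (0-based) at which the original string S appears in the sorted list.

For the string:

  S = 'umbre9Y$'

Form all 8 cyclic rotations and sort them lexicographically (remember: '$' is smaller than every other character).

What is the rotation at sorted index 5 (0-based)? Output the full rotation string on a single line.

Answer: mbre9Y$u

Derivation:
All 8 rotations (rotation i = S[i:]+S[:i]):
  rot[0] = umbre9Y$
  rot[1] = mbre9Y$u
  rot[2] = bre9Y$um
  rot[3] = re9Y$umb
  rot[4] = e9Y$umbr
  rot[5] = 9Y$umbre
  rot[6] = Y$umbre9
  rot[7] = $umbre9Y
Sorted (with $ < everything):
  sorted[0] = $umbre9Y
  sorted[1] = 9Y$umbre
  sorted[2] = Y$umbre9
  sorted[3] = bre9Y$um
  sorted[4] = e9Y$umbr
  sorted[5] = mbre9Y$u
  sorted[6] = re9Y$umb
  sorted[7] = umbre9Y$
sorted[5] = mbre9Y$u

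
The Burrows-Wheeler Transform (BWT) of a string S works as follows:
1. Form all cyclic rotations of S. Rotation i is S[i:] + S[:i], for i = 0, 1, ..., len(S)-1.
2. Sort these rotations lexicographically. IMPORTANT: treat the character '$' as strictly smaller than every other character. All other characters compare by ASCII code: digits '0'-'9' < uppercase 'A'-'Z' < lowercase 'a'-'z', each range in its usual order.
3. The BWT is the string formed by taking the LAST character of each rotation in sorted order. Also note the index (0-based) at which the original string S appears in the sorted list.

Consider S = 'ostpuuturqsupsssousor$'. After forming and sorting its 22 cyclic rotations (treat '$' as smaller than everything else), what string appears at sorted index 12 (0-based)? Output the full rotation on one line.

All 22 rotations (rotation i = S[i:]+S[:i]):
  rot[0] = ostpuuturqsupsssousor$
  rot[1] = stpuuturqsupsssousor$o
  rot[2] = tpuuturqsupsssousor$os
  rot[3] = puuturqsupsssousor$ost
  rot[4] = uuturqsupsssousor$ostp
  rot[5] = uturqsupsssousor$ostpu
  rot[6] = turqsupsssousor$ostpuu
  rot[7] = urqsupsssousor$ostpuut
  rot[8] = rqsupsssousor$ostpuutu
  rot[9] = qsupsssousor$ostpuutur
  rot[10] = supsssousor$ostpuuturq
  rot[11] = upsssousor$ostpuuturqs
  rot[12] = psssousor$ostpuuturqsu
  rot[13] = sssousor$ostpuuturqsup
  rot[14] = ssousor$ostpuuturqsups
  rot[15] = sousor$ostpuuturqsupss
  rot[16] = ousor$ostpuuturqsupsss
  rot[17] = usor$ostpuuturqsupssso
  rot[18] = sor$ostpuuturqsupsssou
  rot[19] = or$ostpuuturqsupsssous
  rot[20] = r$ostpuuturqsupsssouso
  rot[21] = $ostpuuturqsupsssousor
Sorted (with $ < everything):
  sorted[0] = $ostpuuturqsupsssousor
  sorted[1] = or$ostpuuturqsupsssous
  sorted[2] = ostpuuturqsupsssousor$
  sorted[3] = ousor$ostpuuturqsupsss
  sorted[4] = psssousor$ostpuuturqsu
  sorted[5] = puuturqsupsssousor$ost
  sorted[6] = qsupsssousor$ostpuutur
  sorted[7] = r$ostpuuturqsupsssouso
  sorted[8] = rqsupsssousor$ostpuutu
  sorted[9] = sor$ostpuuturqsupsssou
  sorted[10] = sousor$ostpuuturqsupss
  sorted[11] = ssousor$ostpuuturqsups
  sorted[12] = sssousor$ostpuuturqsup
  sorted[13] = stpuuturqsupsssousor$o
  sorted[14] = supsssousor$ostpuuturq
  sorted[15] = tpuuturqsupsssousor$os
  sorted[16] = turqsupsssousor$ostpuu
  sorted[17] = upsssousor$ostpuuturqs
  sorted[18] = urqsupsssousor$ostpuut
  sorted[19] = usor$ostpuuturqsupssso
  sorted[20] = uturqsupsssousor$ostpu
  sorted[21] = uuturqsupsssousor$ostp
sorted[12] = sssousor$ostpuuturqsup

Answer: sssousor$ostpuuturqsup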